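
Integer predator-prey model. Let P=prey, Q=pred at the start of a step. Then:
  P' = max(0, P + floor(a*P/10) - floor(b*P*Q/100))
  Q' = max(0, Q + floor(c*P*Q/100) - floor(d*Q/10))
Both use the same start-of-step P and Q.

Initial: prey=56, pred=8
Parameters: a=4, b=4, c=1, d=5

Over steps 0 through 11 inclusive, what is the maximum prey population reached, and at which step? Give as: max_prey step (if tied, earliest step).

Step 1: prey: 56+22-17=61; pred: 8+4-4=8
Step 2: prey: 61+24-19=66; pred: 8+4-4=8
Step 3: prey: 66+26-21=71; pred: 8+5-4=9
Step 4: prey: 71+28-25=74; pred: 9+6-4=11
Step 5: prey: 74+29-32=71; pred: 11+8-5=14
Step 6: prey: 71+28-39=60; pred: 14+9-7=16
Step 7: prey: 60+24-38=46; pred: 16+9-8=17
Step 8: prey: 46+18-31=33; pred: 17+7-8=16
Step 9: prey: 33+13-21=25; pred: 16+5-8=13
Step 10: prey: 25+10-13=22; pred: 13+3-6=10
Step 11: prey: 22+8-8=22; pred: 10+2-5=7
Max prey = 74 at step 4

Answer: 74 4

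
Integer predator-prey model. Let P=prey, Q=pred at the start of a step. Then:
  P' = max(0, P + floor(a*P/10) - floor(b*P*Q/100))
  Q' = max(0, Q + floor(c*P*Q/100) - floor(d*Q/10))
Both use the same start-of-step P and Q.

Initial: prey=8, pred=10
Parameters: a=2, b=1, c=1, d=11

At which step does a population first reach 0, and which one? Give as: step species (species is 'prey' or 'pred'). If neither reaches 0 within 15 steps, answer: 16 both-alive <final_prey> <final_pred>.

Step 1: prey: 8+1-0=9; pred: 10+0-11=0
First extinction: pred at step 1

Answer: 1 pred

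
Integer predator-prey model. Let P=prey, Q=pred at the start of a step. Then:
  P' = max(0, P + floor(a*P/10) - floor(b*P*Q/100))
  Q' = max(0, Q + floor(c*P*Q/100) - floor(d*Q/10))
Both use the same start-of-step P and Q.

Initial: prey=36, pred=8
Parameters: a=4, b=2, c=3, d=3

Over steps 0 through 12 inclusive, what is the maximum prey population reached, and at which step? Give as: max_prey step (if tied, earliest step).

Step 1: prey: 36+14-5=45; pred: 8+8-2=14
Step 2: prey: 45+18-12=51; pred: 14+18-4=28
Step 3: prey: 51+20-28=43; pred: 28+42-8=62
Step 4: prey: 43+17-53=7; pred: 62+79-18=123
Step 5: prey: 7+2-17=0; pred: 123+25-36=112
Step 6: prey: 0+0-0=0; pred: 112+0-33=79
Step 7: prey: 0+0-0=0; pred: 79+0-23=56
Step 8: prey: 0+0-0=0; pred: 56+0-16=40
Step 9: prey: 0+0-0=0; pred: 40+0-12=28
Step 10: prey: 0+0-0=0; pred: 28+0-8=20
Step 11: prey: 0+0-0=0; pred: 20+0-6=14
Step 12: prey: 0+0-0=0; pred: 14+0-4=10
Max prey = 51 at step 2

Answer: 51 2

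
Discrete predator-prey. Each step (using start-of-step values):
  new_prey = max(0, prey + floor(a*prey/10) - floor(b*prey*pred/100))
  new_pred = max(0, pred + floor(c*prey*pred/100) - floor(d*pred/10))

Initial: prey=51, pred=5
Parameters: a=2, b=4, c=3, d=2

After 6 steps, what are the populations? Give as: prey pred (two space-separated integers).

Step 1: prey: 51+10-10=51; pred: 5+7-1=11
Step 2: prey: 51+10-22=39; pred: 11+16-2=25
Step 3: prey: 39+7-39=7; pred: 25+29-5=49
Step 4: prey: 7+1-13=0; pred: 49+10-9=50
Step 5: prey: 0+0-0=0; pred: 50+0-10=40
Step 6: prey: 0+0-0=0; pred: 40+0-8=32

Answer: 0 32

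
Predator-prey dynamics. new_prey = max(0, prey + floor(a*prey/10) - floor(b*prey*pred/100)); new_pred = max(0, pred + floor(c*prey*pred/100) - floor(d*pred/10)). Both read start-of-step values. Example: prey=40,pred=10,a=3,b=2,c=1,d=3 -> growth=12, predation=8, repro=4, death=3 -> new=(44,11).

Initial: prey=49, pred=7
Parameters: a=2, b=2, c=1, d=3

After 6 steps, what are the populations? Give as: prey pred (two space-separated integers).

Step 1: prey: 49+9-6=52; pred: 7+3-2=8
Step 2: prey: 52+10-8=54; pred: 8+4-2=10
Step 3: prey: 54+10-10=54; pred: 10+5-3=12
Step 4: prey: 54+10-12=52; pred: 12+6-3=15
Step 5: prey: 52+10-15=47; pred: 15+7-4=18
Step 6: prey: 47+9-16=40; pred: 18+8-5=21

Answer: 40 21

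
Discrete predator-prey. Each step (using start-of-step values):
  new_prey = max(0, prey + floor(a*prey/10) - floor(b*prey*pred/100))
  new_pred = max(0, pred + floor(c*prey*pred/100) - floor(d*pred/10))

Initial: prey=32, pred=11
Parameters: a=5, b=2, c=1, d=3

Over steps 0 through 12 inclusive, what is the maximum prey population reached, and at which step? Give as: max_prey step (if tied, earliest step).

Answer: 88 5

Derivation:
Step 1: prey: 32+16-7=41; pred: 11+3-3=11
Step 2: prey: 41+20-9=52; pred: 11+4-3=12
Step 3: prey: 52+26-12=66; pred: 12+6-3=15
Step 4: prey: 66+33-19=80; pred: 15+9-4=20
Step 5: prey: 80+40-32=88; pred: 20+16-6=30
Step 6: prey: 88+44-52=80; pred: 30+26-9=47
Step 7: prey: 80+40-75=45; pred: 47+37-14=70
Step 8: prey: 45+22-63=4; pred: 70+31-21=80
Step 9: prey: 4+2-6=0; pred: 80+3-24=59
Step 10: prey: 0+0-0=0; pred: 59+0-17=42
Step 11: prey: 0+0-0=0; pred: 42+0-12=30
Step 12: prey: 0+0-0=0; pred: 30+0-9=21
Max prey = 88 at step 5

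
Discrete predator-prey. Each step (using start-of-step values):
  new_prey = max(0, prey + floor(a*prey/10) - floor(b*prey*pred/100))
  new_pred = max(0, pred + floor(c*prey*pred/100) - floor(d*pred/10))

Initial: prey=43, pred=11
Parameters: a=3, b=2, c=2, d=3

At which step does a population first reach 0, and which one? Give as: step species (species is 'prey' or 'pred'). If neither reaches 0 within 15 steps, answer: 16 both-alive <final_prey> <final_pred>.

Step 1: prey: 43+12-9=46; pred: 11+9-3=17
Step 2: prey: 46+13-15=44; pred: 17+15-5=27
Step 3: prey: 44+13-23=34; pred: 27+23-8=42
Step 4: prey: 34+10-28=16; pred: 42+28-12=58
Step 5: prey: 16+4-18=2; pred: 58+18-17=59
Step 6: prey: 2+0-2=0; pred: 59+2-17=44
First extinction: prey at step 6

Answer: 6 prey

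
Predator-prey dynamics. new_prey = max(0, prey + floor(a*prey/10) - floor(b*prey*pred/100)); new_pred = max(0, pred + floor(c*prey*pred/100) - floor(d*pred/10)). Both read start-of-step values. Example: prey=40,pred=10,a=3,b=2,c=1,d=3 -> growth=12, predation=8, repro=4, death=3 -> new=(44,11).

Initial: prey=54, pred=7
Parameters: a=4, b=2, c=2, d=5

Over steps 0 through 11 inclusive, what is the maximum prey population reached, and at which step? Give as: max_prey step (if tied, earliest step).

Answer: 81 2

Derivation:
Step 1: prey: 54+21-7=68; pred: 7+7-3=11
Step 2: prey: 68+27-14=81; pred: 11+14-5=20
Step 3: prey: 81+32-32=81; pred: 20+32-10=42
Step 4: prey: 81+32-68=45; pred: 42+68-21=89
Step 5: prey: 45+18-80=0; pred: 89+80-44=125
Step 6: prey: 0+0-0=0; pred: 125+0-62=63
Step 7: prey: 0+0-0=0; pred: 63+0-31=32
Step 8: prey: 0+0-0=0; pred: 32+0-16=16
Step 9: prey: 0+0-0=0; pred: 16+0-8=8
Step 10: prey: 0+0-0=0; pred: 8+0-4=4
Step 11: prey: 0+0-0=0; pred: 4+0-2=2
Max prey = 81 at step 2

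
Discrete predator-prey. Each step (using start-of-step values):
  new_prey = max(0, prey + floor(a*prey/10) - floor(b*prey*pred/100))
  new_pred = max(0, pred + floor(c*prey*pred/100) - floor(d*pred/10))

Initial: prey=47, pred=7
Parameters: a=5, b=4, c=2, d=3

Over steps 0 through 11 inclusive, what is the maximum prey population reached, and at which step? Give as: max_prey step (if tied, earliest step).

Step 1: prey: 47+23-13=57; pred: 7+6-2=11
Step 2: prey: 57+28-25=60; pred: 11+12-3=20
Step 3: prey: 60+30-48=42; pred: 20+24-6=38
Step 4: prey: 42+21-63=0; pred: 38+31-11=58
Step 5: prey: 0+0-0=0; pred: 58+0-17=41
Step 6: prey: 0+0-0=0; pred: 41+0-12=29
Step 7: prey: 0+0-0=0; pred: 29+0-8=21
Step 8: prey: 0+0-0=0; pred: 21+0-6=15
Step 9: prey: 0+0-0=0; pred: 15+0-4=11
Step 10: prey: 0+0-0=0; pred: 11+0-3=8
Step 11: prey: 0+0-0=0; pred: 8+0-2=6
Max prey = 60 at step 2

Answer: 60 2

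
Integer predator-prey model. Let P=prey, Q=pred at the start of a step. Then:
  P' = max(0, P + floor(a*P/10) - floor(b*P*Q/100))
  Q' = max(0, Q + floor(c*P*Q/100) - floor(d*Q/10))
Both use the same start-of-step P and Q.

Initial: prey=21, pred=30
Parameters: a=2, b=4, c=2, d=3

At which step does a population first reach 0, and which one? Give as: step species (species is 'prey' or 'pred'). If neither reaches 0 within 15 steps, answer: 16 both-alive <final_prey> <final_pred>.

Step 1: prey: 21+4-25=0; pred: 30+12-9=33
First extinction: prey at step 1

Answer: 1 prey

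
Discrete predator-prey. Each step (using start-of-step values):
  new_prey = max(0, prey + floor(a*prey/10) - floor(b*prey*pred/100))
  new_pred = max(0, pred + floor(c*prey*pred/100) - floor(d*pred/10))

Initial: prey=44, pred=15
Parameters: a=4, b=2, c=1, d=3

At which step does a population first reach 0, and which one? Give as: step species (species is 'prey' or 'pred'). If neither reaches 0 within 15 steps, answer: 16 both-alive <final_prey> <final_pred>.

Answer: 16 both-alive 17 8

Derivation:
Step 1: prey: 44+17-13=48; pred: 15+6-4=17
Step 2: prey: 48+19-16=51; pred: 17+8-5=20
Step 3: prey: 51+20-20=51; pred: 20+10-6=24
Step 4: prey: 51+20-24=47; pred: 24+12-7=29
Step 5: prey: 47+18-27=38; pred: 29+13-8=34
Step 6: prey: 38+15-25=28; pred: 34+12-10=36
Step 7: prey: 28+11-20=19; pred: 36+10-10=36
Step 8: prey: 19+7-13=13; pred: 36+6-10=32
Step 9: prey: 13+5-8=10; pred: 32+4-9=27
Step 10: prey: 10+4-5=9; pred: 27+2-8=21
Step 11: prey: 9+3-3=9; pred: 21+1-6=16
Step 12: prey: 9+3-2=10; pred: 16+1-4=13
Step 13: prey: 10+4-2=12; pred: 13+1-3=11
Step 14: prey: 12+4-2=14; pred: 11+1-3=9
Step 15: prey: 14+5-2=17; pred: 9+1-2=8
No extinction within 15 steps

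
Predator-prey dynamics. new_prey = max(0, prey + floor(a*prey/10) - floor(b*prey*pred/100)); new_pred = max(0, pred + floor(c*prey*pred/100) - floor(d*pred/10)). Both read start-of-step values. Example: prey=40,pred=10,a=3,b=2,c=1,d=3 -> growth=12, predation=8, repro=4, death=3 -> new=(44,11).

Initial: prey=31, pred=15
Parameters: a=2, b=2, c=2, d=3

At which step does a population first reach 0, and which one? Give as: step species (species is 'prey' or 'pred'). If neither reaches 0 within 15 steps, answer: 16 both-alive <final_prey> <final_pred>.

Step 1: prey: 31+6-9=28; pred: 15+9-4=20
Step 2: prey: 28+5-11=22; pred: 20+11-6=25
Step 3: prey: 22+4-11=15; pred: 25+11-7=29
Step 4: prey: 15+3-8=10; pred: 29+8-8=29
Step 5: prey: 10+2-5=7; pred: 29+5-8=26
Step 6: prey: 7+1-3=5; pred: 26+3-7=22
Step 7: prey: 5+1-2=4; pred: 22+2-6=18
Step 8: prey: 4+0-1=3; pred: 18+1-5=14
Step 9: prey: 3+0-0=3; pred: 14+0-4=10
Step 10: prey: 3+0-0=3; pred: 10+0-3=7
Step 11: prey: 3+0-0=3; pred: 7+0-2=5
Step 12: prey: 3+0-0=3; pred: 5+0-1=4
Step 13: prey: 3+0-0=3; pred: 4+0-1=3
Step 14: prey: 3+0-0=3; pred: 3+0-0=3
Steps 15-15: state stable at prey=3, pred=3 (no change)
No extinction within 15 steps

Answer: 16 both-alive 3 3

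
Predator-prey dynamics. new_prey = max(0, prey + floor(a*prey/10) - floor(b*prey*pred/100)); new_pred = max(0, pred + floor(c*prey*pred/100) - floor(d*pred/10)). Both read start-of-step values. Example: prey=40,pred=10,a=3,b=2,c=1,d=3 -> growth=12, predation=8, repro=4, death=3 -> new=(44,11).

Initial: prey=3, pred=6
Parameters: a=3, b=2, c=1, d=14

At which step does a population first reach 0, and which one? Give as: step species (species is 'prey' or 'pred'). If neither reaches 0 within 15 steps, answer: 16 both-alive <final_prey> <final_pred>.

Step 1: prey: 3+0-0=3; pred: 6+0-8=0
First extinction: pred at step 1

Answer: 1 pred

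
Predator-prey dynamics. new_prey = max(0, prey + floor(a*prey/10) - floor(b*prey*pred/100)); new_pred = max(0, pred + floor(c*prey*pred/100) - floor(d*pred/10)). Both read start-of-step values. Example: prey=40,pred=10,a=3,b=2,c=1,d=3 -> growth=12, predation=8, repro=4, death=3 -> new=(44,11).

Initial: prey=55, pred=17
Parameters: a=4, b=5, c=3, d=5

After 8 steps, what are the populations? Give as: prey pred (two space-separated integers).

Step 1: prey: 55+22-46=31; pred: 17+28-8=37
Step 2: prey: 31+12-57=0; pred: 37+34-18=53
Step 3: prey: 0+0-0=0; pred: 53+0-26=27
Step 4: prey: 0+0-0=0; pred: 27+0-13=14
Step 5: prey: 0+0-0=0; pred: 14+0-7=7
Step 6: prey: 0+0-0=0; pred: 7+0-3=4
Step 7: prey: 0+0-0=0; pred: 4+0-2=2
Step 8: prey: 0+0-0=0; pred: 2+0-1=1

Answer: 0 1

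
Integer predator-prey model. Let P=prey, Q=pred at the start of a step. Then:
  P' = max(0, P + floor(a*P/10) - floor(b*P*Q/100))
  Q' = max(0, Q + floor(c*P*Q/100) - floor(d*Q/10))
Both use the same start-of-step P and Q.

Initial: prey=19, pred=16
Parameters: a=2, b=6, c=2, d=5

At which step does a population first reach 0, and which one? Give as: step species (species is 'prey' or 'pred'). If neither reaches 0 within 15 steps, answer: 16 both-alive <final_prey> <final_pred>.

Step 1: prey: 19+3-18=4; pred: 16+6-8=14
Step 2: prey: 4+0-3=1; pred: 14+1-7=8
Step 3: prey: 1+0-0=1; pred: 8+0-4=4
Step 4: prey: 1+0-0=1; pred: 4+0-2=2
Step 5: prey: 1+0-0=1; pred: 2+0-1=1
Step 6: prey: 1+0-0=1; pred: 1+0-0=1
Steps 7-15: state stable at prey=1, pred=1 (no change)
No extinction within 15 steps

Answer: 16 both-alive 1 1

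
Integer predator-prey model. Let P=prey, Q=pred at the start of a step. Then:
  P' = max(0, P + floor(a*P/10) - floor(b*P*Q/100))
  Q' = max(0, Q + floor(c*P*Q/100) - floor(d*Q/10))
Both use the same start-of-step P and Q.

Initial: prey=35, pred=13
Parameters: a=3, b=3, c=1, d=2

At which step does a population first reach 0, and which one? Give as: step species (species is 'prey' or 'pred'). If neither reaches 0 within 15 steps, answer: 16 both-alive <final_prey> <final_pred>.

Answer: 16 both-alive 12 4

Derivation:
Step 1: prey: 35+10-13=32; pred: 13+4-2=15
Step 2: prey: 32+9-14=27; pred: 15+4-3=16
Step 3: prey: 27+8-12=23; pred: 16+4-3=17
Step 4: prey: 23+6-11=18; pred: 17+3-3=17
Step 5: prey: 18+5-9=14; pred: 17+3-3=17
Step 6: prey: 14+4-7=11; pred: 17+2-3=16
Step 7: prey: 11+3-5=9; pred: 16+1-3=14
Step 8: prey: 9+2-3=8; pred: 14+1-2=13
Step 9: prey: 8+2-3=7; pred: 13+1-2=12
Step 10: prey: 7+2-2=7; pred: 12+0-2=10
Step 11: prey: 7+2-2=7; pred: 10+0-2=8
Step 12: prey: 7+2-1=8; pred: 8+0-1=7
Step 13: prey: 8+2-1=9; pred: 7+0-1=6
Step 14: prey: 9+2-1=10; pred: 6+0-1=5
Step 15: prey: 10+3-1=12; pred: 5+0-1=4
No extinction within 15 steps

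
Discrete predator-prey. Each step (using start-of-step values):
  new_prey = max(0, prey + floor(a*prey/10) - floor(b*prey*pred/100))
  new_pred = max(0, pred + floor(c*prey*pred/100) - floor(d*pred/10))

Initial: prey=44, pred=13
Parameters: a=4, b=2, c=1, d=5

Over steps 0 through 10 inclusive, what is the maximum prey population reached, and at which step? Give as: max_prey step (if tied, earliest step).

Step 1: prey: 44+17-11=50; pred: 13+5-6=12
Step 2: prey: 50+20-12=58; pred: 12+6-6=12
Step 3: prey: 58+23-13=68; pred: 12+6-6=12
Step 4: prey: 68+27-16=79; pred: 12+8-6=14
Step 5: prey: 79+31-22=88; pred: 14+11-7=18
Step 6: prey: 88+35-31=92; pred: 18+15-9=24
Step 7: prey: 92+36-44=84; pred: 24+22-12=34
Step 8: prey: 84+33-57=60; pred: 34+28-17=45
Step 9: prey: 60+24-54=30; pred: 45+27-22=50
Step 10: prey: 30+12-30=12; pred: 50+15-25=40
Max prey = 92 at step 6

Answer: 92 6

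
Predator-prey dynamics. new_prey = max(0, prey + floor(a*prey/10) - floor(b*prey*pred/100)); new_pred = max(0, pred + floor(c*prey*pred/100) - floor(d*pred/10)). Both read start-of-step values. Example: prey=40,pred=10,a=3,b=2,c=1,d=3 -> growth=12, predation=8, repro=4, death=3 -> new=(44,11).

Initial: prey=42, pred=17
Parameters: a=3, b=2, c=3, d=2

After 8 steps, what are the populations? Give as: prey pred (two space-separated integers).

Step 1: prey: 42+12-14=40; pred: 17+21-3=35
Step 2: prey: 40+12-28=24; pred: 35+42-7=70
Step 3: prey: 24+7-33=0; pred: 70+50-14=106
Step 4: prey: 0+0-0=0; pred: 106+0-21=85
Step 5: prey: 0+0-0=0; pred: 85+0-17=68
Step 6: prey: 0+0-0=0; pred: 68+0-13=55
Step 7: prey: 0+0-0=0; pred: 55+0-11=44
Step 8: prey: 0+0-0=0; pred: 44+0-8=36

Answer: 0 36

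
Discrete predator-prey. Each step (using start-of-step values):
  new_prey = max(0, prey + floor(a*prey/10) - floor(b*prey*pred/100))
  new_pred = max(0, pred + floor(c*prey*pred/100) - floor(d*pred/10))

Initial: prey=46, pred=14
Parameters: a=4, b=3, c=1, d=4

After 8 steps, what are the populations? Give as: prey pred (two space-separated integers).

Step 1: prey: 46+18-19=45; pred: 14+6-5=15
Step 2: prey: 45+18-20=43; pred: 15+6-6=15
Step 3: prey: 43+17-19=41; pred: 15+6-6=15
Step 4: prey: 41+16-18=39; pred: 15+6-6=15
Step 5: prey: 39+15-17=37; pred: 15+5-6=14
Step 6: prey: 37+14-15=36; pred: 14+5-5=14
Step 7: prey: 36+14-15=35; pred: 14+5-5=14
Step 8: prey: 35+14-14=35; pred: 14+4-5=13

Answer: 35 13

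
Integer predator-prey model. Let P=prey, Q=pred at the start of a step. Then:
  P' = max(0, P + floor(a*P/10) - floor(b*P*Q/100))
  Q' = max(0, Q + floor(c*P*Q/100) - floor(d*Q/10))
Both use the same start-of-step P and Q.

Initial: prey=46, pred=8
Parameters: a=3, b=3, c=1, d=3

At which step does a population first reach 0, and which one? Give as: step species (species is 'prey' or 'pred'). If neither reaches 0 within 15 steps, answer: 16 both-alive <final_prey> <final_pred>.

Step 1: prey: 46+13-11=48; pred: 8+3-2=9
Step 2: prey: 48+14-12=50; pred: 9+4-2=11
Step 3: prey: 50+15-16=49; pred: 11+5-3=13
Step 4: prey: 49+14-19=44; pred: 13+6-3=16
Step 5: prey: 44+13-21=36; pred: 16+7-4=19
Step 6: prey: 36+10-20=26; pred: 19+6-5=20
Step 7: prey: 26+7-15=18; pred: 20+5-6=19
Step 8: prey: 18+5-10=13; pred: 19+3-5=17
Step 9: prey: 13+3-6=10; pred: 17+2-5=14
Step 10: prey: 10+3-4=9; pred: 14+1-4=11
Step 11: prey: 9+2-2=9; pred: 11+0-3=8
Step 12: prey: 9+2-2=9; pred: 8+0-2=6
Step 13: prey: 9+2-1=10; pred: 6+0-1=5
Step 14: prey: 10+3-1=12; pred: 5+0-1=4
Step 15: prey: 12+3-1=14; pred: 4+0-1=3
No extinction within 15 steps

Answer: 16 both-alive 14 3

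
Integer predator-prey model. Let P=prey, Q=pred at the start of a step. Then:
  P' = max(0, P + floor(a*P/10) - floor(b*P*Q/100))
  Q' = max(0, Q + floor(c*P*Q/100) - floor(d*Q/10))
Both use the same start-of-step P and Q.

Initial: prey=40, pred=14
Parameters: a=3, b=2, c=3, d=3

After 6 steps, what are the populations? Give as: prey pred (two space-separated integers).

Answer: 0 40

Derivation:
Step 1: prey: 40+12-11=41; pred: 14+16-4=26
Step 2: prey: 41+12-21=32; pred: 26+31-7=50
Step 3: prey: 32+9-32=9; pred: 50+48-15=83
Step 4: prey: 9+2-14=0; pred: 83+22-24=81
Step 5: prey: 0+0-0=0; pred: 81+0-24=57
Step 6: prey: 0+0-0=0; pred: 57+0-17=40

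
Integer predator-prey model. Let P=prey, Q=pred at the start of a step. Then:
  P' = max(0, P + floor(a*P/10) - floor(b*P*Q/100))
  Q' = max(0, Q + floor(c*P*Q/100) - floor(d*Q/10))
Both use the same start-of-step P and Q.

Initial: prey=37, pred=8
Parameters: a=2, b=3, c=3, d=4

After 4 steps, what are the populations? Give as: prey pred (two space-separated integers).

Step 1: prey: 37+7-8=36; pred: 8+8-3=13
Step 2: prey: 36+7-14=29; pred: 13+14-5=22
Step 3: prey: 29+5-19=15; pred: 22+19-8=33
Step 4: prey: 15+3-14=4; pred: 33+14-13=34

Answer: 4 34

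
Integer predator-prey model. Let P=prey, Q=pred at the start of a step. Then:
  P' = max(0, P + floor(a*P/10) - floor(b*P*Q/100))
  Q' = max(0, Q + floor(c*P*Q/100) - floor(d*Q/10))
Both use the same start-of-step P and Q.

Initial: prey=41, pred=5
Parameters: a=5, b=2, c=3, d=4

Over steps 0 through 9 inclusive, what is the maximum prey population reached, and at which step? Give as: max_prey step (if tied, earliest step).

Step 1: prey: 41+20-4=57; pred: 5+6-2=9
Step 2: prey: 57+28-10=75; pred: 9+15-3=21
Step 3: prey: 75+37-31=81; pred: 21+47-8=60
Step 4: prey: 81+40-97=24; pred: 60+145-24=181
Step 5: prey: 24+12-86=0; pred: 181+130-72=239
Step 6: prey: 0+0-0=0; pred: 239+0-95=144
Step 7: prey: 0+0-0=0; pred: 144+0-57=87
Step 8: prey: 0+0-0=0; pred: 87+0-34=53
Step 9: prey: 0+0-0=0; pred: 53+0-21=32
Max prey = 81 at step 3

Answer: 81 3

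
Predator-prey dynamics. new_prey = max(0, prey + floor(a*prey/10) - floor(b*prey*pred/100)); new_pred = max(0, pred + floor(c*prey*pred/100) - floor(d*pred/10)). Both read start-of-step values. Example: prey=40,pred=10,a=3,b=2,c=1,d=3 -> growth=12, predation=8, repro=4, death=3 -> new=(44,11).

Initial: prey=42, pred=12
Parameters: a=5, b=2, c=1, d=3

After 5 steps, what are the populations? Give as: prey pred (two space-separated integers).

Step 1: prey: 42+21-10=53; pred: 12+5-3=14
Step 2: prey: 53+26-14=65; pred: 14+7-4=17
Step 3: prey: 65+32-22=75; pred: 17+11-5=23
Step 4: prey: 75+37-34=78; pred: 23+17-6=34
Step 5: prey: 78+39-53=64; pred: 34+26-10=50

Answer: 64 50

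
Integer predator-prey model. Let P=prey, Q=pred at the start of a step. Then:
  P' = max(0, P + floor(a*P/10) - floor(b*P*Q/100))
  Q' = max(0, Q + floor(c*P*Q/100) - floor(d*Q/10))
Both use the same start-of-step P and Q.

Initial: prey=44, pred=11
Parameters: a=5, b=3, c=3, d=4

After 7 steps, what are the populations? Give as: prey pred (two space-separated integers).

Step 1: prey: 44+22-14=52; pred: 11+14-4=21
Step 2: prey: 52+26-32=46; pred: 21+32-8=45
Step 3: prey: 46+23-62=7; pred: 45+62-18=89
Step 4: prey: 7+3-18=0; pred: 89+18-35=72
Step 5: prey: 0+0-0=0; pred: 72+0-28=44
Step 6: prey: 0+0-0=0; pred: 44+0-17=27
Step 7: prey: 0+0-0=0; pred: 27+0-10=17

Answer: 0 17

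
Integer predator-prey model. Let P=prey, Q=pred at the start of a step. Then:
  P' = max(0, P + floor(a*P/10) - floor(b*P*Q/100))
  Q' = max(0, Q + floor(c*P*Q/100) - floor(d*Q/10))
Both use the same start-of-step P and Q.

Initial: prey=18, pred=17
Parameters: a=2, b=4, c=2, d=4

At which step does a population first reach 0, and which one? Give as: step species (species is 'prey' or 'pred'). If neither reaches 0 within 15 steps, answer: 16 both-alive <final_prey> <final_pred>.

Answer: 16 both-alive 2 2

Derivation:
Step 1: prey: 18+3-12=9; pred: 17+6-6=17
Step 2: prey: 9+1-6=4; pred: 17+3-6=14
Step 3: prey: 4+0-2=2; pred: 14+1-5=10
Step 4: prey: 2+0-0=2; pred: 10+0-4=6
Step 5: prey: 2+0-0=2; pred: 6+0-2=4
Step 6: prey: 2+0-0=2; pred: 4+0-1=3
Step 7: prey: 2+0-0=2; pred: 3+0-1=2
Step 8: prey: 2+0-0=2; pred: 2+0-0=2
Steps 9-15: state stable at prey=2, pred=2 (no change)
No extinction within 15 steps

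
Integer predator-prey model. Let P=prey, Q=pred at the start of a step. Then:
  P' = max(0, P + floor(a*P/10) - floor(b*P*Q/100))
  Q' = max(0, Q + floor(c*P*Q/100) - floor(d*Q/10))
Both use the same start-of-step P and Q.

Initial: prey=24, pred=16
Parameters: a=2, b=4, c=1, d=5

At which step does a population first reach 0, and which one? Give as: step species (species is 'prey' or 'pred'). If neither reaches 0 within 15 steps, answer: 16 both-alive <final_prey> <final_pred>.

Answer: 16 both-alive 59 1

Derivation:
Step 1: prey: 24+4-15=13; pred: 16+3-8=11
Step 2: prey: 13+2-5=10; pred: 11+1-5=7
Step 3: prey: 10+2-2=10; pred: 7+0-3=4
Step 4: prey: 10+2-1=11; pred: 4+0-2=2
Step 5: prey: 11+2-0=13; pred: 2+0-1=1
Step 6: prey: 13+2-0=15; pred: 1+0-0=1
Step 7: prey: 15+3-0=18; pred: 1+0-0=1
Step 8: prey: 18+3-0=21; pred: 1+0-0=1
Step 9: prey: 21+4-0=25; pred: 1+0-0=1
Step 10: prey: 25+5-1=29; pred: 1+0-0=1
Step 11: prey: 29+5-1=33; pred: 1+0-0=1
Step 12: prey: 33+6-1=38; pred: 1+0-0=1
Step 13: prey: 38+7-1=44; pred: 1+0-0=1
Step 14: prey: 44+8-1=51; pred: 1+0-0=1
Step 15: prey: 51+10-2=59; pred: 1+0-0=1
No extinction within 15 steps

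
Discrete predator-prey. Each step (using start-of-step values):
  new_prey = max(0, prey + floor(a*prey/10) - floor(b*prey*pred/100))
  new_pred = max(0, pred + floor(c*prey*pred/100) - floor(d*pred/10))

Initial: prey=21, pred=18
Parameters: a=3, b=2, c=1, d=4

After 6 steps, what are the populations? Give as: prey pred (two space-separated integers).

Step 1: prey: 21+6-7=20; pred: 18+3-7=14
Step 2: prey: 20+6-5=21; pred: 14+2-5=11
Step 3: prey: 21+6-4=23; pred: 11+2-4=9
Step 4: prey: 23+6-4=25; pred: 9+2-3=8
Step 5: prey: 25+7-4=28; pred: 8+2-3=7
Step 6: prey: 28+8-3=33; pred: 7+1-2=6

Answer: 33 6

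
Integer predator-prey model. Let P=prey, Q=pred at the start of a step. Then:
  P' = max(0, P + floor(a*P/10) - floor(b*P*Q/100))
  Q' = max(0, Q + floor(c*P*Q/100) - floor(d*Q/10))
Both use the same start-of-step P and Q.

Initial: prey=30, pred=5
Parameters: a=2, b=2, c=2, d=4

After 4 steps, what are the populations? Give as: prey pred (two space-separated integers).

Answer: 38 13

Derivation:
Step 1: prey: 30+6-3=33; pred: 5+3-2=6
Step 2: prey: 33+6-3=36; pred: 6+3-2=7
Step 3: prey: 36+7-5=38; pred: 7+5-2=10
Step 4: prey: 38+7-7=38; pred: 10+7-4=13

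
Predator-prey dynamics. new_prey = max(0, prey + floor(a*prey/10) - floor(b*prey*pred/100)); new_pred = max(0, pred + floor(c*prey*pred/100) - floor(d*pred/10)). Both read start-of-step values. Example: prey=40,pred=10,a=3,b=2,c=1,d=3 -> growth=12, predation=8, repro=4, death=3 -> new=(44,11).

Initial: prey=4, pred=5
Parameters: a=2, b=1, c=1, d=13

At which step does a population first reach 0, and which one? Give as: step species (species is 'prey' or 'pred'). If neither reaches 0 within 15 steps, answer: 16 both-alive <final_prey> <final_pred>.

Answer: 1 pred

Derivation:
Step 1: prey: 4+0-0=4; pred: 5+0-6=0
First extinction: pred at step 1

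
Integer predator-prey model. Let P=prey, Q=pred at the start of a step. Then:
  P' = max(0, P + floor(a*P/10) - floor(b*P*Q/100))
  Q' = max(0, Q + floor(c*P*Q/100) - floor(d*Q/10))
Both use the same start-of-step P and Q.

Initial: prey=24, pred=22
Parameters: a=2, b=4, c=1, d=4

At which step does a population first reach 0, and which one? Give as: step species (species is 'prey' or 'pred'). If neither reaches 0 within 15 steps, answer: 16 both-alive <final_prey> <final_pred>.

Step 1: prey: 24+4-21=7; pred: 22+5-8=19
Step 2: prey: 7+1-5=3; pred: 19+1-7=13
Step 3: prey: 3+0-1=2; pred: 13+0-5=8
Step 4: prey: 2+0-0=2; pred: 8+0-3=5
Step 5: prey: 2+0-0=2; pred: 5+0-2=3
Step 6: prey: 2+0-0=2; pred: 3+0-1=2
Step 7: prey: 2+0-0=2; pred: 2+0-0=2
Steps 8-15: state stable at prey=2, pred=2 (no change)
No extinction within 15 steps

Answer: 16 both-alive 2 2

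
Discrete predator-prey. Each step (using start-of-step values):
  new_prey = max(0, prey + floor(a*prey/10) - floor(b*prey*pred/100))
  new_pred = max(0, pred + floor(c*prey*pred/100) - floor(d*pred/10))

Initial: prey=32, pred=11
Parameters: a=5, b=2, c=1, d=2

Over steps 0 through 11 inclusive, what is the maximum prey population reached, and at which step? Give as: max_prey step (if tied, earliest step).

Answer: 72 4

Derivation:
Step 1: prey: 32+16-7=41; pred: 11+3-2=12
Step 2: prey: 41+20-9=52; pred: 12+4-2=14
Step 3: prey: 52+26-14=64; pred: 14+7-2=19
Step 4: prey: 64+32-24=72; pred: 19+12-3=28
Step 5: prey: 72+36-40=68; pred: 28+20-5=43
Step 6: prey: 68+34-58=44; pred: 43+29-8=64
Step 7: prey: 44+22-56=10; pred: 64+28-12=80
Step 8: prey: 10+5-16=0; pred: 80+8-16=72
Step 9: prey: 0+0-0=0; pred: 72+0-14=58
Step 10: prey: 0+0-0=0; pred: 58+0-11=47
Step 11: prey: 0+0-0=0; pred: 47+0-9=38
Max prey = 72 at step 4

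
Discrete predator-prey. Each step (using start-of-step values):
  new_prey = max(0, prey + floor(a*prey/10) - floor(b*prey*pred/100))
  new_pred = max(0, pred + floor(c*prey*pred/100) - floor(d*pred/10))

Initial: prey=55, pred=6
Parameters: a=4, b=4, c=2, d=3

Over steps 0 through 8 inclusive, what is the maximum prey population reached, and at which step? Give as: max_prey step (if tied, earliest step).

Answer: 64 1

Derivation:
Step 1: prey: 55+22-13=64; pred: 6+6-1=11
Step 2: prey: 64+25-28=61; pred: 11+14-3=22
Step 3: prey: 61+24-53=32; pred: 22+26-6=42
Step 4: prey: 32+12-53=0; pred: 42+26-12=56
Step 5: prey: 0+0-0=0; pred: 56+0-16=40
Step 6: prey: 0+0-0=0; pred: 40+0-12=28
Step 7: prey: 0+0-0=0; pred: 28+0-8=20
Step 8: prey: 0+0-0=0; pred: 20+0-6=14
Max prey = 64 at step 1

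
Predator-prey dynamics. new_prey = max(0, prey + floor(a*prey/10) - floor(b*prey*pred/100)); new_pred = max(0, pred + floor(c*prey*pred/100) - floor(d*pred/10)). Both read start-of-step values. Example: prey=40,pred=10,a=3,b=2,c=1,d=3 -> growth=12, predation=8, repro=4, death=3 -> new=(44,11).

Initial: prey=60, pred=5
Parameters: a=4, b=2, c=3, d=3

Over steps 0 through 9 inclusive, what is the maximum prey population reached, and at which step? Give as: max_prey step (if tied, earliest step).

Answer: 89 2

Derivation:
Step 1: prey: 60+24-6=78; pred: 5+9-1=13
Step 2: prey: 78+31-20=89; pred: 13+30-3=40
Step 3: prey: 89+35-71=53; pred: 40+106-12=134
Step 4: prey: 53+21-142=0; pred: 134+213-40=307
Step 5: prey: 0+0-0=0; pred: 307+0-92=215
Step 6: prey: 0+0-0=0; pred: 215+0-64=151
Step 7: prey: 0+0-0=0; pred: 151+0-45=106
Step 8: prey: 0+0-0=0; pred: 106+0-31=75
Step 9: prey: 0+0-0=0; pred: 75+0-22=53
Max prey = 89 at step 2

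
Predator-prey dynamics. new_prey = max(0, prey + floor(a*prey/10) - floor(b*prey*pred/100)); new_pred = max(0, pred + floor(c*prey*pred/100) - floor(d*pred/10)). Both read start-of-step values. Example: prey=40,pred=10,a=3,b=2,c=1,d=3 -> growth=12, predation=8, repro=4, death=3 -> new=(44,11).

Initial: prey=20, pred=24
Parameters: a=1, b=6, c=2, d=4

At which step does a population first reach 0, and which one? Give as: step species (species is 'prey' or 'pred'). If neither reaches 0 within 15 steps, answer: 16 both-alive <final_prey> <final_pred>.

Answer: 1 prey

Derivation:
Step 1: prey: 20+2-28=0; pred: 24+9-9=24
First extinction: prey at step 1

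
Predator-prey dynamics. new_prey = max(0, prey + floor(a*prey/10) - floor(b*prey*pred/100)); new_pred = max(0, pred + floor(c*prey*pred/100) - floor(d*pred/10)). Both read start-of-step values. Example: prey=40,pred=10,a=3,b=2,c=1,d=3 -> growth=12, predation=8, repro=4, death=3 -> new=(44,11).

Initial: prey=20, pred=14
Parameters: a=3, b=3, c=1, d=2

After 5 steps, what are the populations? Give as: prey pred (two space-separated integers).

Step 1: prey: 20+6-8=18; pred: 14+2-2=14
Step 2: prey: 18+5-7=16; pred: 14+2-2=14
Step 3: prey: 16+4-6=14; pred: 14+2-2=14
Step 4: prey: 14+4-5=13; pred: 14+1-2=13
Step 5: prey: 13+3-5=11; pred: 13+1-2=12

Answer: 11 12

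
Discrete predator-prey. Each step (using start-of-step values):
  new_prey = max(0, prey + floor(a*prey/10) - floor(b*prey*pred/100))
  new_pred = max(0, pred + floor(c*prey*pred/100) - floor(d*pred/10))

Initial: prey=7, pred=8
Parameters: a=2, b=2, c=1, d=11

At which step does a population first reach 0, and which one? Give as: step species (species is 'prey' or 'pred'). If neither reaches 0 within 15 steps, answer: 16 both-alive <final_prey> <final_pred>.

Answer: 1 pred

Derivation:
Step 1: prey: 7+1-1=7; pred: 8+0-8=0
First extinction: pred at step 1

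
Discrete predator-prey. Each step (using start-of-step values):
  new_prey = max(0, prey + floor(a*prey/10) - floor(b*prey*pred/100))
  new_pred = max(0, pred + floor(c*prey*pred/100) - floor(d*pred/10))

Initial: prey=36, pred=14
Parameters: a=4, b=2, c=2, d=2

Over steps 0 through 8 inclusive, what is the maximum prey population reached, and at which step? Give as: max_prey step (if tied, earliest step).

Step 1: prey: 36+14-10=40; pred: 14+10-2=22
Step 2: prey: 40+16-17=39; pred: 22+17-4=35
Step 3: prey: 39+15-27=27; pred: 35+27-7=55
Step 4: prey: 27+10-29=8; pred: 55+29-11=73
Step 5: prey: 8+3-11=0; pred: 73+11-14=70
Step 6: prey: 0+0-0=0; pred: 70+0-14=56
Step 7: prey: 0+0-0=0; pred: 56+0-11=45
Step 8: prey: 0+0-0=0; pred: 45+0-9=36
Max prey = 40 at step 1

Answer: 40 1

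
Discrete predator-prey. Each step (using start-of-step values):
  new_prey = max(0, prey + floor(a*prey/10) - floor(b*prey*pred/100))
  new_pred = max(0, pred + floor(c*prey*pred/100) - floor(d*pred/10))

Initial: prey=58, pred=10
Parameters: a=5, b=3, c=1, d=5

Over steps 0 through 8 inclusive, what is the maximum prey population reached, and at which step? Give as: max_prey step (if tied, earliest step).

Step 1: prey: 58+29-17=70; pred: 10+5-5=10
Step 2: prey: 70+35-21=84; pred: 10+7-5=12
Step 3: prey: 84+42-30=96; pred: 12+10-6=16
Step 4: prey: 96+48-46=98; pred: 16+15-8=23
Step 5: prey: 98+49-67=80; pred: 23+22-11=34
Step 6: prey: 80+40-81=39; pred: 34+27-17=44
Step 7: prey: 39+19-51=7; pred: 44+17-22=39
Step 8: prey: 7+3-8=2; pred: 39+2-19=22
Max prey = 98 at step 4

Answer: 98 4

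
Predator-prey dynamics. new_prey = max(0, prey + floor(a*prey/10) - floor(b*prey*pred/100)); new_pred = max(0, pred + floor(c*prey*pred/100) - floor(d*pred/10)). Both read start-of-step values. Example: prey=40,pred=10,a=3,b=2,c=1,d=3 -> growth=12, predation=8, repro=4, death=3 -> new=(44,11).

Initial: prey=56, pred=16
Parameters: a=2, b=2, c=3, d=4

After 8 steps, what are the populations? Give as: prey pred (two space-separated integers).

Answer: 0 9

Derivation:
Step 1: prey: 56+11-17=50; pred: 16+26-6=36
Step 2: prey: 50+10-36=24; pred: 36+54-14=76
Step 3: prey: 24+4-36=0; pred: 76+54-30=100
Step 4: prey: 0+0-0=0; pred: 100+0-40=60
Step 5: prey: 0+0-0=0; pred: 60+0-24=36
Step 6: prey: 0+0-0=0; pred: 36+0-14=22
Step 7: prey: 0+0-0=0; pred: 22+0-8=14
Step 8: prey: 0+0-0=0; pred: 14+0-5=9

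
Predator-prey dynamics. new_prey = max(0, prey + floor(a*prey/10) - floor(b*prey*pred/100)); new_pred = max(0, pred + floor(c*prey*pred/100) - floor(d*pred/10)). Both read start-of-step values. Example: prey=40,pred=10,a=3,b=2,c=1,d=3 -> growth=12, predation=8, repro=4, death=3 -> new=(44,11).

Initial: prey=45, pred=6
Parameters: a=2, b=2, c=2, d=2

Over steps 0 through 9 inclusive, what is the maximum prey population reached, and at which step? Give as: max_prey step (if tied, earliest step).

Step 1: prey: 45+9-5=49; pred: 6+5-1=10
Step 2: prey: 49+9-9=49; pred: 10+9-2=17
Step 3: prey: 49+9-16=42; pred: 17+16-3=30
Step 4: prey: 42+8-25=25; pred: 30+25-6=49
Step 5: prey: 25+5-24=6; pred: 49+24-9=64
Step 6: prey: 6+1-7=0; pred: 64+7-12=59
Step 7: prey: 0+0-0=0; pred: 59+0-11=48
Step 8: prey: 0+0-0=0; pred: 48+0-9=39
Step 9: prey: 0+0-0=0; pred: 39+0-7=32
Max prey = 49 at step 1

Answer: 49 1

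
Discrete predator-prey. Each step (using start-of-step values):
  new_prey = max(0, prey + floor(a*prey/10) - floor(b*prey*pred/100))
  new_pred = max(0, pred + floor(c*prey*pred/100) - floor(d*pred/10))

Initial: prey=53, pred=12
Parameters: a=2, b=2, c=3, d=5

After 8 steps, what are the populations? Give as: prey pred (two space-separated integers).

Answer: 0 4

Derivation:
Step 1: prey: 53+10-12=51; pred: 12+19-6=25
Step 2: prey: 51+10-25=36; pred: 25+38-12=51
Step 3: prey: 36+7-36=7; pred: 51+55-25=81
Step 4: prey: 7+1-11=0; pred: 81+17-40=58
Step 5: prey: 0+0-0=0; pred: 58+0-29=29
Step 6: prey: 0+0-0=0; pred: 29+0-14=15
Step 7: prey: 0+0-0=0; pred: 15+0-7=8
Step 8: prey: 0+0-0=0; pred: 8+0-4=4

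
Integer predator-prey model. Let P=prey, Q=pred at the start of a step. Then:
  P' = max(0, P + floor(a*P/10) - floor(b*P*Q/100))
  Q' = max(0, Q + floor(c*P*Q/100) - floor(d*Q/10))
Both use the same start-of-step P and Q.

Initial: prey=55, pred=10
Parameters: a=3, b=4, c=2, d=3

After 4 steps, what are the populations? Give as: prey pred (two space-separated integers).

Answer: 0 28

Derivation:
Step 1: prey: 55+16-22=49; pred: 10+11-3=18
Step 2: prey: 49+14-35=28; pred: 18+17-5=30
Step 3: prey: 28+8-33=3; pred: 30+16-9=37
Step 4: prey: 3+0-4=0; pred: 37+2-11=28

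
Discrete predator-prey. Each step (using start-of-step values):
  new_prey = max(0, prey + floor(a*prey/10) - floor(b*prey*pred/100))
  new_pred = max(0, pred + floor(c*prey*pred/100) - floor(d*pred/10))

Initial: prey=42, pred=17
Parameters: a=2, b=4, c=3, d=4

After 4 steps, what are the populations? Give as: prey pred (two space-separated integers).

Answer: 0 15

Derivation:
Step 1: prey: 42+8-28=22; pred: 17+21-6=32
Step 2: prey: 22+4-28=0; pred: 32+21-12=41
Step 3: prey: 0+0-0=0; pred: 41+0-16=25
Step 4: prey: 0+0-0=0; pred: 25+0-10=15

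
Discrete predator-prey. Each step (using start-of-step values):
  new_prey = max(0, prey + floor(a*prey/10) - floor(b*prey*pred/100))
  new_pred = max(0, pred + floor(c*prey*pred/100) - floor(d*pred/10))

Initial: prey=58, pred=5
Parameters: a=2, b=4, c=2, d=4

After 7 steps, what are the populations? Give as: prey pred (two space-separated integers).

Step 1: prey: 58+11-11=58; pred: 5+5-2=8
Step 2: prey: 58+11-18=51; pred: 8+9-3=14
Step 3: prey: 51+10-28=33; pred: 14+14-5=23
Step 4: prey: 33+6-30=9; pred: 23+15-9=29
Step 5: prey: 9+1-10=0; pred: 29+5-11=23
Step 6: prey: 0+0-0=0; pred: 23+0-9=14
Step 7: prey: 0+0-0=0; pred: 14+0-5=9

Answer: 0 9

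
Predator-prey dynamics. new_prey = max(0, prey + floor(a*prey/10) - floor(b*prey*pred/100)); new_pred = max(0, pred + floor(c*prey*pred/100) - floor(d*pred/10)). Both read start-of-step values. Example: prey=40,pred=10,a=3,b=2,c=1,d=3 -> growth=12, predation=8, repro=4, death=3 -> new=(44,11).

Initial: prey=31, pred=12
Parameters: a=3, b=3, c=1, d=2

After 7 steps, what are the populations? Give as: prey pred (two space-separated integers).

Answer: 13 13

Derivation:
Step 1: prey: 31+9-11=29; pred: 12+3-2=13
Step 2: prey: 29+8-11=26; pred: 13+3-2=14
Step 3: prey: 26+7-10=23; pred: 14+3-2=15
Step 4: prey: 23+6-10=19; pred: 15+3-3=15
Step 5: prey: 19+5-8=16; pred: 15+2-3=14
Step 6: prey: 16+4-6=14; pred: 14+2-2=14
Step 7: prey: 14+4-5=13; pred: 14+1-2=13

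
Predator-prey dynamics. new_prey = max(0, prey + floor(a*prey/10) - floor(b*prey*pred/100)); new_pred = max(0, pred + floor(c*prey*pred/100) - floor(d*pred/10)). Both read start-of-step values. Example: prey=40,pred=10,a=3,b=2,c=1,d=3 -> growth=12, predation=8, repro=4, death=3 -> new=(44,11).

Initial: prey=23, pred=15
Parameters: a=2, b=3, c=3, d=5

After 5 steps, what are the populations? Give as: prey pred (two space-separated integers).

Step 1: prey: 23+4-10=17; pred: 15+10-7=18
Step 2: prey: 17+3-9=11; pred: 18+9-9=18
Step 3: prey: 11+2-5=8; pred: 18+5-9=14
Step 4: prey: 8+1-3=6; pred: 14+3-7=10
Step 5: prey: 6+1-1=6; pred: 10+1-5=6

Answer: 6 6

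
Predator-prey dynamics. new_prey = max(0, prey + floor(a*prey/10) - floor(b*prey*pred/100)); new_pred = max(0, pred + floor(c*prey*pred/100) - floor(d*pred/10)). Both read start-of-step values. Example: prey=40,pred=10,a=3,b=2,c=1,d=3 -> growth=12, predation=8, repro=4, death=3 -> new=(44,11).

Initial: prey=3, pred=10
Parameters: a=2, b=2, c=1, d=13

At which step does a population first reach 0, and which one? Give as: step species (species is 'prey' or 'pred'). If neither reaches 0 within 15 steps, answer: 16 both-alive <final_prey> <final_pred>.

Answer: 1 pred

Derivation:
Step 1: prey: 3+0-0=3; pred: 10+0-13=0
First extinction: pred at step 1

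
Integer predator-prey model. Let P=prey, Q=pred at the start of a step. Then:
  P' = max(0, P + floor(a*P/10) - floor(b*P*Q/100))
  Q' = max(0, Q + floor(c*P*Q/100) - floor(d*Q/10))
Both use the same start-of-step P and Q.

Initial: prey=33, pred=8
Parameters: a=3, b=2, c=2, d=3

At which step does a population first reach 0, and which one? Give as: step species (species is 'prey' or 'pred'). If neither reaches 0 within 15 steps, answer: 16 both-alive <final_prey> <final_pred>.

Step 1: prey: 33+9-5=37; pred: 8+5-2=11
Step 2: prey: 37+11-8=40; pred: 11+8-3=16
Step 3: prey: 40+12-12=40; pred: 16+12-4=24
Step 4: prey: 40+12-19=33; pred: 24+19-7=36
Step 5: prey: 33+9-23=19; pred: 36+23-10=49
Step 6: prey: 19+5-18=6; pred: 49+18-14=53
Step 7: prey: 6+1-6=1; pred: 53+6-15=44
Step 8: prey: 1+0-0=1; pred: 44+0-13=31
Step 9: prey: 1+0-0=1; pred: 31+0-9=22
Step 10: prey: 1+0-0=1; pred: 22+0-6=16
Step 11: prey: 1+0-0=1; pred: 16+0-4=12
Step 12: prey: 1+0-0=1; pred: 12+0-3=9
Step 13: prey: 1+0-0=1; pred: 9+0-2=7
Step 14: prey: 1+0-0=1; pred: 7+0-2=5
Step 15: prey: 1+0-0=1; pred: 5+0-1=4
No extinction within 15 steps

Answer: 16 both-alive 1 4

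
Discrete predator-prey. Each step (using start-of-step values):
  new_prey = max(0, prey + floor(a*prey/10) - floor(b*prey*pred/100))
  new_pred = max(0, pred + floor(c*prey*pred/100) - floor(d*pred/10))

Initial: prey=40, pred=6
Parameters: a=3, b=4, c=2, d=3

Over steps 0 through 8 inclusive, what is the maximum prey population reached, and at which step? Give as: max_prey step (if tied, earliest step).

Step 1: prey: 40+12-9=43; pred: 6+4-1=9
Step 2: prey: 43+12-15=40; pred: 9+7-2=14
Step 3: prey: 40+12-22=30; pred: 14+11-4=21
Step 4: prey: 30+9-25=14; pred: 21+12-6=27
Step 5: prey: 14+4-15=3; pred: 27+7-8=26
Step 6: prey: 3+0-3=0; pred: 26+1-7=20
Step 7: prey: 0+0-0=0; pred: 20+0-6=14
Step 8: prey: 0+0-0=0; pred: 14+0-4=10
Max prey = 43 at step 1

Answer: 43 1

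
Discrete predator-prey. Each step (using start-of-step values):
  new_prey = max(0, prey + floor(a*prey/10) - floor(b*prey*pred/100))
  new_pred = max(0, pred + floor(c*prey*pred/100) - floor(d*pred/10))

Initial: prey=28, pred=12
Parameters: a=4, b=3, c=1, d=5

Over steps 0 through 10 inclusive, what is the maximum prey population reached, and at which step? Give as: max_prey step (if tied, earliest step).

Answer: 122 9

Derivation:
Step 1: prey: 28+11-10=29; pred: 12+3-6=9
Step 2: prey: 29+11-7=33; pred: 9+2-4=7
Step 3: prey: 33+13-6=40; pred: 7+2-3=6
Step 4: prey: 40+16-7=49; pred: 6+2-3=5
Step 5: prey: 49+19-7=61; pred: 5+2-2=5
Step 6: prey: 61+24-9=76; pred: 5+3-2=6
Step 7: prey: 76+30-13=93; pred: 6+4-3=7
Step 8: prey: 93+37-19=111; pred: 7+6-3=10
Step 9: prey: 111+44-33=122; pred: 10+11-5=16
Step 10: prey: 122+48-58=112; pred: 16+19-8=27
Max prey = 122 at step 9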